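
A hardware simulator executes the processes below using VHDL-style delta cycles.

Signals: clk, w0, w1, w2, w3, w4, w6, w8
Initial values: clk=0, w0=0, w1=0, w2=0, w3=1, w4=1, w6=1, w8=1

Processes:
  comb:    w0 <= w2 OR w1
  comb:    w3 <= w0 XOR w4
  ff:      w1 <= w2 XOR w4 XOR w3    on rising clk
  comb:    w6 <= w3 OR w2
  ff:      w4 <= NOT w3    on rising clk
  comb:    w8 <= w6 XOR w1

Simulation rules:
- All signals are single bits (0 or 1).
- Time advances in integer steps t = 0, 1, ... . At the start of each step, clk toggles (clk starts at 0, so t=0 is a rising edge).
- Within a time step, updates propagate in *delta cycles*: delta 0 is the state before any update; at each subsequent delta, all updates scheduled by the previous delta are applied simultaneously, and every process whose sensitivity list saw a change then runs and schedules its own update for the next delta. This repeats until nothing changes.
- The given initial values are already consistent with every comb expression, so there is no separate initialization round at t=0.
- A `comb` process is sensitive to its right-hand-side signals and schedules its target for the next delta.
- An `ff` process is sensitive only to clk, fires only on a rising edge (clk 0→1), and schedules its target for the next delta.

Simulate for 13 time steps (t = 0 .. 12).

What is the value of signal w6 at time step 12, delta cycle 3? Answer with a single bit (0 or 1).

[bits: w8,w2,w6,w0,clk,w3,w4,w1]
t=0: Δ0=10100110 Δ1=10101110 Δ2=10101100 Δ3=10101000 Δ4=10001000 Δ5=00001000 | 5Δ
t=1: Δ0=00001000 Δ1=00000000 | 1Δ
t=2: Δ0=00000000 Δ1=00001000 Δ2=00001010 Δ3=00001110 Δ4=00101110 Δ5=10101110 | 5Δ
t=3: Δ0=10101110 Δ1=10100110 | 1Δ
t=4: Δ0=10100110 Δ1=10101110 Δ2=10101100 Δ3=10101000 Δ4=10001000 Δ5=00001000 | 5Δ
t=5: Δ0=00001000 Δ1=00000000 | 1Δ
t=6: Δ0=00000000 Δ1=00001000 Δ2=00001010 Δ3=00001110 Δ4=00101110 Δ5=10101110 | 5Δ
t=7: Δ0=10101110 Δ1=10100110 | 1Δ
t=8: Δ0=10100110 Δ1=10101110 Δ2=10101100 Δ3=10101000 Δ4=10001000 Δ5=00001000 | 5Δ
t=9: Δ0=00001000 Δ1=00000000 | 1Δ
t=10: Δ0=00000000 Δ1=00001000 Δ2=00001010 Δ3=00001110 Δ4=00101110 Δ5=10101110 | 5Δ
t=11: Δ0=10101110 Δ1=10100110 | 1Δ
t=12: Δ0=10100110 Δ1=10101110 Δ2=10101100 Δ3=10101000 Δ4=10001000 Δ5=00001000 | 5Δ

1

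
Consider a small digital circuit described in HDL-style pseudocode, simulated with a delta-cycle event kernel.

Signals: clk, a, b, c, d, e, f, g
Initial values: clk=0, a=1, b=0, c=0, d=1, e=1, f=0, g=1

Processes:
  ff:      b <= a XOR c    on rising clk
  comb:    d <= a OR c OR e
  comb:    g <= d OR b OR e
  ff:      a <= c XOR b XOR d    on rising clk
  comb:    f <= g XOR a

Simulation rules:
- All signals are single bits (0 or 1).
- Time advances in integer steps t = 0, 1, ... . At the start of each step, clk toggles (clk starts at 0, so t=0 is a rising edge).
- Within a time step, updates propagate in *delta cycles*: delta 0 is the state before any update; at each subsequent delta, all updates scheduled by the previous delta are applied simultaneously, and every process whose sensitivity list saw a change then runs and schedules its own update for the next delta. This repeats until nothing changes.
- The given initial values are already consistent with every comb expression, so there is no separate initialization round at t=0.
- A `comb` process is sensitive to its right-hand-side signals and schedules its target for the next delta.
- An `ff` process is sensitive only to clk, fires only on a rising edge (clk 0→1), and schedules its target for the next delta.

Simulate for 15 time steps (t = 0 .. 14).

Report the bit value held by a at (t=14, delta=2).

t0.Δ0 clk=0 e=1 a=1 b=0 g=1 c=0 d=1 f=0
t0.Δ1 clk=1 e=1 a=1 b=0 g=1 c=0 d=1 f=0
t0.Δ2 clk=1 e=1 a=1 b=1 g=1 c=0 d=1 f=0
t1.Δ0 clk=1 e=1 a=1 b=1 g=1 c=0 d=1 f=0
t1.Δ1 clk=0 e=1 a=1 b=1 g=1 c=0 d=1 f=0
t2.Δ0 clk=0 e=1 a=1 b=1 g=1 c=0 d=1 f=0
t2.Δ1 clk=1 e=1 a=1 b=1 g=1 c=0 d=1 f=0
t2.Δ2 clk=1 e=1 a=0 b=1 g=1 c=0 d=1 f=0
t2.Δ3 clk=1 e=1 a=0 b=1 g=1 c=0 d=1 f=1
t3.Δ0 clk=1 e=1 a=0 b=1 g=1 c=0 d=1 f=1
t3.Δ1 clk=0 e=1 a=0 b=1 g=1 c=0 d=1 f=1
t4.Δ0 clk=0 e=1 a=0 b=1 g=1 c=0 d=1 f=1
t4.Δ1 clk=1 e=1 a=0 b=1 g=1 c=0 d=1 f=1
t4.Δ2 clk=1 e=1 a=0 b=0 g=1 c=0 d=1 f=1
t5.Δ0 clk=1 e=1 a=0 b=0 g=1 c=0 d=1 f=1
t5.Δ1 clk=0 e=1 a=0 b=0 g=1 c=0 d=1 f=1
t6.Δ0 clk=0 e=1 a=0 b=0 g=1 c=0 d=1 f=1
t6.Δ1 clk=1 e=1 a=0 b=0 g=1 c=0 d=1 f=1
t6.Δ2 clk=1 e=1 a=1 b=0 g=1 c=0 d=1 f=1
t6.Δ3 clk=1 e=1 a=1 b=0 g=1 c=0 d=1 f=0
t7.Δ0 clk=1 e=1 a=1 b=0 g=1 c=0 d=1 f=0
t7.Δ1 clk=0 e=1 a=1 b=0 g=1 c=0 d=1 f=0
t8.Δ0 clk=0 e=1 a=1 b=0 g=1 c=0 d=1 f=0
t8.Δ1 clk=1 e=1 a=1 b=0 g=1 c=0 d=1 f=0
t8.Δ2 clk=1 e=1 a=1 b=1 g=1 c=0 d=1 f=0
t9.Δ0 clk=1 e=1 a=1 b=1 g=1 c=0 d=1 f=0
t9.Δ1 clk=0 e=1 a=1 b=1 g=1 c=0 d=1 f=0
t10.Δ0 clk=0 e=1 a=1 b=1 g=1 c=0 d=1 f=0
t10.Δ1 clk=1 e=1 a=1 b=1 g=1 c=0 d=1 f=0
t10.Δ2 clk=1 e=1 a=0 b=1 g=1 c=0 d=1 f=0
t10.Δ3 clk=1 e=1 a=0 b=1 g=1 c=0 d=1 f=1
t11.Δ0 clk=1 e=1 a=0 b=1 g=1 c=0 d=1 f=1
t11.Δ1 clk=0 e=1 a=0 b=1 g=1 c=0 d=1 f=1
t12.Δ0 clk=0 e=1 a=0 b=1 g=1 c=0 d=1 f=1
t12.Δ1 clk=1 e=1 a=0 b=1 g=1 c=0 d=1 f=1
t12.Δ2 clk=1 e=1 a=0 b=0 g=1 c=0 d=1 f=1
t13.Δ0 clk=1 e=1 a=0 b=0 g=1 c=0 d=1 f=1
t13.Δ1 clk=0 e=1 a=0 b=0 g=1 c=0 d=1 f=1
t14.Δ0 clk=0 e=1 a=0 b=0 g=1 c=0 d=1 f=1
t14.Δ1 clk=1 e=1 a=0 b=0 g=1 c=0 d=1 f=1
t14.Δ2 clk=1 e=1 a=1 b=0 g=1 c=0 d=1 f=1
t14.Δ3 clk=1 e=1 a=1 b=0 g=1 c=0 d=1 f=0

1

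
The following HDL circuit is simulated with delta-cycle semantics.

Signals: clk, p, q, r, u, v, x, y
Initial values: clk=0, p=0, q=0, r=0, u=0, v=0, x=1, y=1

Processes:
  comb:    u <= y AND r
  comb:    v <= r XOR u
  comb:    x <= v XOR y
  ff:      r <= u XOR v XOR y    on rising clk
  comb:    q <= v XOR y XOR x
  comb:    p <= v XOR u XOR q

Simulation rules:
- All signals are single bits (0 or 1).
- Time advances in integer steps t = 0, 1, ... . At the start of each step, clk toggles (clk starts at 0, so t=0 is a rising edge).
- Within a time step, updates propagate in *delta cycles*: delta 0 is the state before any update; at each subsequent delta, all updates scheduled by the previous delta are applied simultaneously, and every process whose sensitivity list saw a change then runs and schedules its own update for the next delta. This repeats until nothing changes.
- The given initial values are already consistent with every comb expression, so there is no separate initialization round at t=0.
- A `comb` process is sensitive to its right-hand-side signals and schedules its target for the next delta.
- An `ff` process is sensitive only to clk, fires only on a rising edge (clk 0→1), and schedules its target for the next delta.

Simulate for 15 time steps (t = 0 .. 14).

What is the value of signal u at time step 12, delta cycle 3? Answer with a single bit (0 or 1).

1

t0.Δ0 q=0 y=1 clk=0 x=1 u=0 r=0 v=0 p=0
t0.Δ1 q=0 y=1 clk=1 x=1 u=0 r=0 v=0 p=0
t0.Δ2 q=0 y=1 clk=1 x=1 u=0 r=1 v=0 p=0
t0.Δ3 q=0 y=1 clk=1 x=1 u=1 r=1 v=1 p=0
t0.Δ4 q=1 y=1 clk=1 x=0 u=1 r=1 v=0 p=0
t0.Δ5 q=1 y=1 clk=1 x=1 u=1 r=1 v=0 p=0
t0.Δ6 q=0 y=1 clk=1 x=1 u=1 r=1 v=0 p=0
t0.Δ7 q=0 y=1 clk=1 x=1 u=1 r=1 v=0 p=1
t1.Δ0 q=0 y=1 clk=1 x=1 u=1 r=1 v=0 p=1
t1.Δ1 q=0 y=1 clk=0 x=1 u=1 r=1 v=0 p=1
t2.Δ0 q=0 y=1 clk=0 x=1 u=1 r=1 v=0 p=1
t2.Δ1 q=0 y=1 clk=1 x=1 u=1 r=1 v=0 p=1
t2.Δ2 q=0 y=1 clk=1 x=1 u=1 r=0 v=0 p=1
t2.Δ3 q=0 y=1 clk=1 x=1 u=0 r=0 v=1 p=1
t2.Δ4 q=1 y=1 clk=1 x=0 u=0 r=0 v=0 p=1
t2.Δ5 q=1 y=1 clk=1 x=1 u=0 r=0 v=0 p=1
t2.Δ6 q=0 y=1 clk=1 x=1 u=0 r=0 v=0 p=1
t2.Δ7 q=0 y=1 clk=1 x=1 u=0 r=0 v=0 p=0
t3.Δ0 q=0 y=1 clk=1 x=1 u=0 r=0 v=0 p=0
t3.Δ1 q=0 y=1 clk=0 x=1 u=0 r=0 v=0 p=0
t4.Δ0 q=0 y=1 clk=0 x=1 u=0 r=0 v=0 p=0
t4.Δ1 q=0 y=1 clk=1 x=1 u=0 r=0 v=0 p=0
t4.Δ2 q=0 y=1 clk=1 x=1 u=0 r=1 v=0 p=0
t4.Δ3 q=0 y=1 clk=1 x=1 u=1 r=1 v=1 p=0
t4.Δ4 q=1 y=1 clk=1 x=0 u=1 r=1 v=0 p=0
t4.Δ5 q=1 y=1 clk=1 x=1 u=1 r=1 v=0 p=0
t4.Δ6 q=0 y=1 clk=1 x=1 u=1 r=1 v=0 p=0
t4.Δ7 q=0 y=1 clk=1 x=1 u=1 r=1 v=0 p=1
t5.Δ0 q=0 y=1 clk=1 x=1 u=1 r=1 v=0 p=1
t5.Δ1 q=0 y=1 clk=0 x=1 u=1 r=1 v=0 p=1
t6.Δ0 q=0 y=1 clk=0 x=1 u=1 r=1 v=0 p=1
t6.Δ1 q=0 y=1 clk=1 x=1 u=1 r=1 v=0 p=1
t6.Δ2 q=0 y=1 clk=1 x=1 u=1 r=0 v=0 p=1
t6.Δ3 q=0 y=1 clk=1 x=1 u=0 r=0 v=1 p=1
t6.Δ4 q=1 y=1 clk=1 x=0 u=0 r=0 v=0 p=1
t6.Δ5 q=1 y=1 clk=1 x=1 u=0 r=0 v=0 p=1
t6.Δ6 q=0 y=1 clk=1 x=1 u=0 r=0 v=0 p=1
t6.Δ7 q=0 y=1 clk=1 x=1 u=0 r=0 v=0 p=0
t7.Δ0 q=0 y=1 clk=1 x=1 u=0 r=0 v=0 p=0
t7.Δ1 q=0 y=1 clk=0 x=1 u=0 r=0 v=0 p=0
t8.Δ0 q=0 y=1 clk=0 x=1 u=0 r=0 v=0 p=0
t8.Δ1 q=0 y=1 clk=1 x=1 u=0 r=0 v=0 p=0
t8.Δ2 q=0 y=1 clk=1 x=1 u=0 r=1 v=0 p=0
t8.Δ3 q=0 y=1 clk=1 x=1 u=1 r=1 v=1 p=0
t8.Δ4 q=1 y=1 clk=1 x=0 u=1 r=1 v=0 p=0
t8.Δ5 q=1 y=1 clk=1 x=1 u=1 r=1 v=0 p=0
t8.Δ6 q=0 y=1 clk=1 x=1 u=1 r=1 v=0 p=0
t8.Δ7 q=0 y=1 clk=1 x=1 u=1 r=1 v=0 p=1
t9.Δ0 q=0 y=1 clk=1 x=1 u=1 r=1 v=0 p=1
t9.Δ1 q=0 y=1 clk=0 x=1 u=1 r=1 v=0 p=1
t10.Δ0 q=0 y=1 clk=0 x=1 u=1 r=1 v=0 p=1
t10.Δ1 q=0 y=1 clk=1 x=1 u=1 r=1 v=0 p=1
t10.Δ2 q=0 y=1 clk=1 x=1 u=1 r=0 v=0 p=1
t10.Δ3 q=0 y=1 clk=1 x=1 u=0 r=0 v=1 p=1
t10.Δ4 q=1 y=1 clk=1 x=0 u=0 r=0 v=0 p=1
t10.Δ5 q=1 y=1 clk=1 x=1 u=0 r=0 v=0 p=1
t10.Δ6 q=0 y=1 clk=1 x=1 u=0 r=0 v=0 p=1
t10.Δ7 q=0 y=1 clk=1 x=1 u=0 r=0 v=0 p=0
t11.Δ0 q=0 y=1 clk=1 x=1 u=0 r=0 v=0 p=0
t11.Δ1 q=0 y=1 clk=0 x=1 u=0 r=0 v=0 p=0
t12.Δ0 q=0 y=1 clk=0 x=1 u=0 r=0 v=0 p=0
t12.Δ1 q=0 y=1 clk=1 x=1 u=0 r=0 v=0 p=0
t12.Δ2 q=0 y=1 clk=1 x=1 u=0 r=1 v=0 p=0
t12.Δ3 q=0 y=1 clk=1 x=1 u=1 r=1 v=1 p=0
t12.Δ4 q=1 y=1 clk=1 x=0 u=1 r=1 v=0 p=0
t12.Δ5 q=1 y=1 clk=1 x=1 u=1 r=1 v=0 p=0
t12.Δ6 q=0 y=1 clk=1 x=1 u=1 r=1 v=0 p=0
t12.Δ7 q=0 y=1 clk=1 x=1 u=1 r=1 v=0 p=1
t13.Δ0 q=0 y=1 clk=1 x=1 u=1 r=1 v=0 p=1
t13.Δ1 q=0 y=1 clk=0 x=1 u=1 r=1 v=0 p=1
t14.Δ0 q=0 y=1 clk=0 x=1 u=1 r=1 v=0 p=1
t14.Δ1 q=0 y=1 clk=1 x=1 u=1 r=1 v=0 p=1
t14.Δ2 q=0 y=1 clk=1 x=1 u=1 r=0 v=0 p=1
t14.Δ3 q=0 y=1 clk=1 x=1 u=0 r=0 v=1 p=1
t14.Δ4 q=1 y=1 clk=1 x=0 u=0 r=0 v=0 p=1
t14.Δ5 q=1 y=1 clk=1 x=1 u=0 r=0 v=0 p=1
t14.Δ6 q=0 y=1 clk=1 x=1 u=0 r=0 v=0 p=1
t14.Δ7 q=0 y=1 clk=1 x=1 u=0 r=0 v=0 p=0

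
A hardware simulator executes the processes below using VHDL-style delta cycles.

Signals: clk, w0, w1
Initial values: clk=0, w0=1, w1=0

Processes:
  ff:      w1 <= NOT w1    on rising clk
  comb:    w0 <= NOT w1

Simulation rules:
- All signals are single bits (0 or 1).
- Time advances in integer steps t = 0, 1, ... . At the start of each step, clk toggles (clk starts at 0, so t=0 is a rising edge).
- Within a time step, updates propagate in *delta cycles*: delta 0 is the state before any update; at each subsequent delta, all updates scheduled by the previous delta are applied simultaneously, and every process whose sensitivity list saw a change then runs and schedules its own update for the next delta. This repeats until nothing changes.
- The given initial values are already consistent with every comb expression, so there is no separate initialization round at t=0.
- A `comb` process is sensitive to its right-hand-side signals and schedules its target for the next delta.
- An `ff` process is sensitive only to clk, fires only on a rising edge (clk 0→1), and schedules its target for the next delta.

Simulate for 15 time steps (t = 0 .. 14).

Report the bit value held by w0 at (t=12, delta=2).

1

t=0 Δ0: w1=0 clk=0 w0=1
  Δ1: clk:0→1
  Δ2: w1:0→1
  Δ3: w0:1→0
  (3Δ to stable)
t=1 Δ0: w1=1 clk=1 w0=0
  Δ1: clk:1→0
  (1Δ to stable)
t=2 Δ0: w1=1 clk=0 w0=0
  Δ1: clk:0→1
  Δ2: w1:1→0
  Δ3: w0:0→1
  (3Δ to stable)
t=3 Δ0: w1=0 clk=1 w0=1
  Δ1: clk:1→0
  (1Δ to stable)
t=4 Δ0: w1=0 clk=0 w0=1
  Δ1: clk:0→1
  Δ2: w1:0→1
  Δ3: w0:1→0
  (3Δ to stable)
t=5 Δ0: w1=1 clk=1 w0=0
  Δ1: clk:1→0
  (1Δ to stable)
t=6 Δ0: w1=1 clk=0 w0=0
  Δ1: clk:0→1
  Δ2: w1:1→0
  Δ3: w0:0→1
  (3Δ to stable)
t=7 Δ0: w1=0 clk=1 w0=1
  Δ1: clk:1→0
  (1Δ to stable)
t=8 Δ0: w1=0 clk=0 w0=1
  Δ1: clk:0→1
  Δ2: w1:0→1
  Δ3: w0:1→0
  (3Δ to stable)
t=9 Δ0: w1=1 clk=1 w0=0
  Δ1: clk:1→0
  (1Δ to stable)
t=10 Δ0: w1=1 clk=0 w0=0
  Δ1: clk:0→1
  Δ2: w1:1→0
  Δ3: w0:0→1
  (3Δ to stable)
t=11 Δ0: w1=0 clk=1 w0=1
  Δ1: clk:1→0
  (1Δ to stable)
t=12 Δ0: w1=0 clk=0 w0=1
  Δ1: clk:0→1
  Δ2: w1:0→1
  Δ3: w0:1→0
  (3Δ to stable)
t=13 Δ0: w1=1 clk=1 w0=0
  Δ1: clk:1→0
  (1Δ to stable)
t=14 Δ0: w1=1 clk=0 w0=0
  Δ1: clk:0→1
  Δ2: w1:1→0
  Δ3: w0:0→1
  (3Δ to stable)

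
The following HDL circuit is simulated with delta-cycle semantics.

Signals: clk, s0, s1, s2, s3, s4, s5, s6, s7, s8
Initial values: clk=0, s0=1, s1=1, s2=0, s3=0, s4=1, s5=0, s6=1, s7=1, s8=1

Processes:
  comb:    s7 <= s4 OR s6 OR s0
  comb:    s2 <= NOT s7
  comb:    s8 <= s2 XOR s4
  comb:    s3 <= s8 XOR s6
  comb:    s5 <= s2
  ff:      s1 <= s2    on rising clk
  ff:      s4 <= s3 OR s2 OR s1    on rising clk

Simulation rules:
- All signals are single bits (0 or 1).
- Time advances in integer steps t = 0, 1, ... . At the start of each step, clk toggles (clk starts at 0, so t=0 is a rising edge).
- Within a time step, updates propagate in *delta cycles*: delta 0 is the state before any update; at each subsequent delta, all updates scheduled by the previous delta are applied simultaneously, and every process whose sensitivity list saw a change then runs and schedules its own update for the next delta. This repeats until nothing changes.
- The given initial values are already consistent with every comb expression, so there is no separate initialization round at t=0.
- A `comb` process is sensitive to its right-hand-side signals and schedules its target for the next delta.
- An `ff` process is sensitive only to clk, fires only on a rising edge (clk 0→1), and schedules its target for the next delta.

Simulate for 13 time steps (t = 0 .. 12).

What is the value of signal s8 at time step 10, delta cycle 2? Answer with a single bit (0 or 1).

[bits: s7,s0,s2,s1,s8,s4,s6,clk,s3,s5]
t=0: Δ0=1101111000 Δ1=1101111100 Δ2=1100111100 | 2Δ
t=1: Δ0=1100111100 Δ1=1100111000 | 1Δ
t=2: Δ0=1100111000 Δ1=1100111100 Δ2=1100101100 Δ3=1100001100 Δ4=1100001110 | 4Δ
t=3: Δ0=1100001110 Δ1=1100001010 | 1Δ
t=4: Δ0=1100001010 Δ1=1100001110 Δ2=1100011110 Δ3=1100111110 Δ4=1100111100 | 4Δ
t=5: Δ0=1100111100 Δ1=1100111000 | 1Δ
t=6: Δ0=1100111000 Δ1=1100111100 Δ2=1100101100 Δ3=1100001100 Δ4=1100001110 | 4Δ
t=7: Δ0=1100001110 Δ1=1100001010 | 1Δ
t=8: Δ0=1100001010 Δ1=1100001110 Δ2=1100011110 Δ3=1100111110 Δ4=1100111100 | 4Δ
t=9: Δ0=1100111100 Δ1=1100111000 | 1Δ
t=10: Δ0=1100111000 Δ1=1100111100 Δ2=1100101100 Δ3=1100001100 Δ4=1100001110 | 4Δ
t=11: Δ0=1100001110 Δ1=1100001010 | 1Δ
t=12: Δ0=1100001010 Δ1=1100001110 Δ2=1100011110 Δ3=1100111110 Δ4=1100111100 | 4Δ

1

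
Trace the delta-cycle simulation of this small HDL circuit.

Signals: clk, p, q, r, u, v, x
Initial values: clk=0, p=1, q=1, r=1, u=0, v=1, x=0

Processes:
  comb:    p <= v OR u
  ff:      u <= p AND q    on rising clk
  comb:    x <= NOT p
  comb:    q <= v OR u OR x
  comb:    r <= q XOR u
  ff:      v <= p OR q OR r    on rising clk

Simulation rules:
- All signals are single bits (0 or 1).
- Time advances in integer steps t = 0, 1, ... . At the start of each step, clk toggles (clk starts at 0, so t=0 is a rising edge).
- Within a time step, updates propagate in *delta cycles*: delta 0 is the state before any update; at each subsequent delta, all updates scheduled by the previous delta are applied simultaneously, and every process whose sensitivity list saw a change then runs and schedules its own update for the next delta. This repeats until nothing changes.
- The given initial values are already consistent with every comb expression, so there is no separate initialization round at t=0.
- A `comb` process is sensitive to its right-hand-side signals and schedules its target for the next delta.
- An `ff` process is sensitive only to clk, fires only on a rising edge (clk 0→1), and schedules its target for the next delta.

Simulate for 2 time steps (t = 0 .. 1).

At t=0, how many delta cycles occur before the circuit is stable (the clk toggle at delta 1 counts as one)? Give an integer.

t0.Δ0 r=1 p=1 q=1 x=0 clk=0 v=1 u=0
t0.Δ1 r=1 p=1 q=1 x=0 clk=1 v=1 u=0
t0.Δ2 r=1 p=1 q=1 x=0 clk=1 v=1 u=1
t0.Δ3 r=0 p=1 q=1 x=0 clk=1 v=1 u=1
t1.Δ0 r=0 p=1 q=1 x=0 clk=1 v=1 u=1
t1.Δ1 r=0 p=1 q=1 x=0 clk=0 v=1 u=1

3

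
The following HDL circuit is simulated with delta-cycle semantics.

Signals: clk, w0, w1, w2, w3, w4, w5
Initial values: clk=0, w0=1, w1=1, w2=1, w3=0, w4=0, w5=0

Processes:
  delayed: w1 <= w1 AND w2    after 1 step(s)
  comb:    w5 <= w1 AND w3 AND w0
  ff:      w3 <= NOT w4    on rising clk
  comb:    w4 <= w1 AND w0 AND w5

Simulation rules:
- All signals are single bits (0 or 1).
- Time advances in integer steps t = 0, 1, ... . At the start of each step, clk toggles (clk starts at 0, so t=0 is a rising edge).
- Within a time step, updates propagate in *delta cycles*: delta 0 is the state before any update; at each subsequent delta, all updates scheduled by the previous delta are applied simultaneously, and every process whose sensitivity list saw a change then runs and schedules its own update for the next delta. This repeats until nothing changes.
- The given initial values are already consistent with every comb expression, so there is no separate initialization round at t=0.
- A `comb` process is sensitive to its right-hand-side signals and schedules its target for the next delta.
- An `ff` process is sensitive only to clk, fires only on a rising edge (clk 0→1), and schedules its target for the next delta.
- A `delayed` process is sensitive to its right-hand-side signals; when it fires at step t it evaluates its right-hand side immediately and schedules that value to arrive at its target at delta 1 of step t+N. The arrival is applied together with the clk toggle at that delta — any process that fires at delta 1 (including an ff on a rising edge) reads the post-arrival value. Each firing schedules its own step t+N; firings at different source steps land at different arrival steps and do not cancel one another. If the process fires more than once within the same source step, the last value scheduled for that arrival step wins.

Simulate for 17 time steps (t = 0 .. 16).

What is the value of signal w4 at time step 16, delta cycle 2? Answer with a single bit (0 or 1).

0

t0.Δ0 w2=1 w1=1 w4=0 clk=0 w0=1 w5=0 w3=0
t0.Δ1 w2=1 w1=1 w4=0 clk=1 w0=1 w5=0 w3=0
t0.Δ2 w2=1 w1=1 w4=0 clk=1 w0=1 w5=0 w3=1
t0.Δ3 w2=1 w1=1 w4=0 clk=1 w0=1 w5=1 w3=1
t0.Δ4 w2=1 w1=1 w4=1 clk=1 w0=1 w5=1 w3=1
t1.Δ0 w2=1 w1=1 w4=1 clk=1 w0=1 w5=1 w3=1
t1.Δ1 w2=1 w1=1 w4=1 clk=0 w0=1 w5=1 w3=1
t2.Δ0 w2=1 w1=1 w4=1 clk=0 w0=1 w5=1 w3=1
t2.Δ1 w2=1 w1=1 w4=1 clk=1 w0=1 w5=1 w3=1
t2.Δ2 w2=1 w1=1 w4=1 clk=1 w0=1 w5=1 w3=0
t2.Δ3 w2=1 w1=1 w4=1 clk=1 w0=1 w5=0 w3=0
t2.Δ4 w2=1 w1=1 w4=0 clk=1 w0=1 w5=0 w3=0
t3.Δ0 w2=1 w1=1 w4=0 clk=1 w0=1 w5=0 w3=0
t3.Δ1 w2=1 w1=1 w4=0 clk=0 w0=1 w5=0 w3=0
t4.Δ0 w2=1 w1=1 w4=0 clk=0 w0=1 w5=0 w3=0
t4.Δ1 w2=1 w1=1 w4=0 clk=1 w0=1 w5=0 w3=0
t4.Δ2 w2=1 w1=1 w4=0 clk=1 w0=1 w5=0 w3=1
t4.Δ3 w2=1 w1=1 w4=0 clk=1 w0=1 w5=1 w3=1
t4.Δ4 w2=1 w1=1 w4=1 clk=1 w0=1 w5=1 w3=1
t5.Δ0 w2=1 w1=1 w4=1 clk=1 w0=1 w5=1 w3=1
t5.Δ1 w2=1 w1=1 w4=1 clk=0 w0=1 w5=1 w3=1
t6.Δ0 w2=1 w1=1 w4=1 clk=0 w0=1 w5=1 w3=1
t6.Δ1 w2=1 w1=1 w4=1 clk=1 w0=1 w5=1 w3=1
t6.Δ2 w2=1 w1=1 w4=1 clk=1 w0=1 w5=1 w3=0
t6.Δ3 w2=1 w1=1 w4=1 clk=1 w0=1 w5=0 w3=0
t6.Δ4 w2=1 w1=1 w4=0 clk=1 w0=1 w5=0 w3=0
t7.Δ0 w2=1 w1=1 w4=0 clk=1 w0=1 w5=0 w3=0
t7.Δ1 w2=1 w1=1 w4=0 clk=0 w0=1 w5=0 w3=0
t8.Δ0 w2=1 w1=1 w4=0 clk=0 w0=1 w5=0 w3=0
t8.Δ1 w2=1 w1=1 w4=0 clk=1 w0=1 w5=0 w3=0
t8.Δ2 w2=1 w1=1 w4=0 clk=1 w0=1 w5=0 w3=1
t8.Δ3 w2=1 w1=1 w4=0 clk=1 w0=1 w5=1 w3=1
t8.Δ4 w2=1 w1=1 w4=1 clk=1 w0=1 w5=1 w3=1
t9.Δ0 w2=1 w1=1 w4=1 clk=1 w0=1 w5=1 w3=1
t9.Δ1 w2=1 w1=1 w4=1 clk=0 w0=1 w5=1 w3=1
t10.Δ0 w2=1 w1=1 w4=1 clk=0 w0=1 w5=1 w3=1
t10.Δ1 w2=1 w1=1 w4=1 clk=1 w0=1 w5=1 w3=1
t10.Δ2 w2=1 w1=1 w4=1 clk=1 w0=1 w5=1 w3=0
t10.Δ3 w2=1 w1=1 w4=1 clk=1 w0=1 w5=0 w3=0
t10.Δ4 w2=1 w1=1 w4=0 clk=1 w0=1 w5=0 w3=0
t11.Δ0 w2=1 w1=1 w4=0 clk=1 w0=1 w5=0 w3=0
t11.Δ1 w2=1 w1=1 w4=0 clk=0 w0=1 w5=0 w3=0
t12.Δ0 w2=1 w1=1 w4=0 clk=0 w0=1 w5=0 w3=0
t12.Δ1 w2=1 w1=1 w4=0 clk=1 w0=1 w5=0 w3=0
t12.Δ2 w2=1 w1=1 w4=0 clk=1 w0=1 w5=0 w3=1
t12.Δ3 w2=1 w1=1 w4=0 clk=1 w0=1 w5=1 w3=1
t12.Δ4 w2=1 w1=1 w4=1 clk=1 w0=1 w5=1 w3=1
t13.Δ0 w2=1 w1=1 w4=1 clk=1 w0=1 w5=1 w3=1
t13.Δ1 w2=1 w1=1 w4=1 clk=0 w0=1 w5=1 w3=1
t14.Δ0 w2=1 w1=1 w4=1 clk=0 w0=1 w5=1 w3=1
t14.Δ1 w2=1 w1=1 w4=1 clk=1 w0=1 w5=1 w3=1
t14.Δ2 w2=1 w1=1 w4=1 clk=1 w0=1 w5=1 w3=0
t14.Δ3 w2=1 w1=1 w4=1 clk=1 w0=1 w5=0 w3=0
t14.Δ4 w2=1 w1=1 w4=0 clk=1 w0=1 w5=0 w3=0
t15.Δ0 w2=1 w1=1 w4=0 clk=1 w0=1 w5=0 w3=0
t15.Δ1 w2=1 w1=1 w4=0 clk=0 w0=1 w5=0 w3=0
t16.Δ0 w2=1 w1=1 w4=0 clk=0 w0=1 w5=0 w3=0
t16.Δ1 w2=1 w1=1 w4=0 clk=1 w0=1 w5=0 w3=0
t16.Δ2 w2=1 w1=1 w4=0 clk=1 w0=1 w5=0 w3=1
t16.Δ3 w2=1 w1=1 w4=0 clk=1 w0=1 w5=1 w3=1
t16.Δ4 w2=1 w1=1 w4=1 clk=1 w0=1 w5=1 w3=1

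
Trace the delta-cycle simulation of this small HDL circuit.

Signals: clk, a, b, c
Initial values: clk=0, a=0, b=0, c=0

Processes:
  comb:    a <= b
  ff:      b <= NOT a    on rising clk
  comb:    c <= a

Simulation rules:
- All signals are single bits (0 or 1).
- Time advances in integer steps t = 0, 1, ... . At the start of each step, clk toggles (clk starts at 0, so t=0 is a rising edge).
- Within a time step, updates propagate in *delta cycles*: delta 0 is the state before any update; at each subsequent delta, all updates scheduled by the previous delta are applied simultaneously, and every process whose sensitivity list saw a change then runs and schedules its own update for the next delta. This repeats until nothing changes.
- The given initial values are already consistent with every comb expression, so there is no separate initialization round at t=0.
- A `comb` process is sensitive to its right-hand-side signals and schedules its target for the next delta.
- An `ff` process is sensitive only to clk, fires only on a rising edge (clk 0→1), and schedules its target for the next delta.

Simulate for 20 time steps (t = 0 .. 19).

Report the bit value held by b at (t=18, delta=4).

0

[bits: a,b,c,clk]
t=0: Δ0=0000 Δ1=0001 Δ2=0101 Δ3=1101 Δ4=1111 | 4Δ
t=1: Δ0=1111 Δ1=1110 | 1Δ
t=2: Δ0=1110 Δ1=1111 Δ2=1011 Δ3=0011 Δ4=0001 | 4Δ
t=3: Δ0=0001 Δ1=0000 | 1Δ
t=4: Δ0=0000 Δ1=0001 Δ2=0101 Δ3=1101 Δ4=1111 | 4Δ
t=5: Δ0=1111 Δ1=1110 | 1Δ
t=6: Δ0=1110 Δ1=1111 Δ2=1011 Δ3=0011 Δ4=0001 | 4Δ
t=7: Δ0=0001 Δ1=0000 | 1Δ
t=8: Δ0=0000 Δ1=0001 Δ2=0101 Δ3=1101 Δ4=1111 | 4Δ
t=9: Δ0=1111 Δ1=1110 | 1Δ
t=10: Δ0=1110 Δ1=1111 Δ2=1011 Δ3=0011 Δ4=0001 | 4Δ
t=11: Δ0=0001 Δ1=0000 | 1Δ
t=12: Δ0=0000 Δ1=0001 Δ2=0101 Δ3=1101 Δ4=1111 | 4Δ
t=13: Δ0=1111 Δ1=1110 | 1Δ
t=14: Δ0=1110 Δ1=1111 Δ2=1011 Δ3=0011 Δ4=0001 | 4Δ
t=15: Δ0=0001 Δ1=0000 | 1Δ
t=16: Δ0=0000 Δ1=0001 Δ2=0101 Δ3=1101 Δ4=1111 | 4Δ
t=17: Δ0=1111 Δ1=1110 | 1Δ
t=18: Δ0=1110 Δ1=1111 Δ2=1011 Δ3=0011 Δ4=0001 | 4Δ
t=19: Δ0=0001 Δ1=0000 | 1Δ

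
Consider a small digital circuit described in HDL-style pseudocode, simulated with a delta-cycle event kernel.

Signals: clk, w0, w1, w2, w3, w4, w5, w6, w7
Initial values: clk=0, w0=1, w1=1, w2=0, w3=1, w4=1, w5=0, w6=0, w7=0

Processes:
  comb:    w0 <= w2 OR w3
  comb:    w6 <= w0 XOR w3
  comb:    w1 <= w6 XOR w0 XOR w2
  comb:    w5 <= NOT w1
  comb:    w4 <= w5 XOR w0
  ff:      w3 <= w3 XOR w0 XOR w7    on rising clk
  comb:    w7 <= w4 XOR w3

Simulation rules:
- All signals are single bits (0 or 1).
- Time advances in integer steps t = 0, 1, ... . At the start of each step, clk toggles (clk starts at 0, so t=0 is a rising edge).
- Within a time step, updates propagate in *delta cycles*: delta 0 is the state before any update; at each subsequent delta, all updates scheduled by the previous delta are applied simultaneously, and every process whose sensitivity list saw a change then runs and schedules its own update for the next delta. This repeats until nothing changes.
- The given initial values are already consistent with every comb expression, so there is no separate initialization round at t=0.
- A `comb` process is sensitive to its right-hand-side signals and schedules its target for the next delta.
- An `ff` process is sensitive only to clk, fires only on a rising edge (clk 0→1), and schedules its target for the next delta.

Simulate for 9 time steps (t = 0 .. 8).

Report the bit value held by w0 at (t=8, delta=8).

[bits: w2,clk,w0,w5,w7,w1,w6,w4,w3]
t=0: Δ0=001001011 Δ1=011001011 Δ2=011001010 Δ3=010011110 Δ4=010011000 Δ5=010000000 Δ6=010100000 Δ7=010100010 Δ8=010110010 | 8Δ
t=1: Δ0=010110010 Δ1=000110010 | 1Δ
t=2: Δ0=000110010 Δ1=010110010 Δ2=010110011 Δ3=011100111 Δ4=011100001 Δ5=011111001 Δ6=011011001 Δ7=011011011 Δ8=011001011 | 8Δ
t=3: Δ0=011001011 Δ1=001001011 | 1Δ
t=4: Δ0=001001011 Δ1=011001011 Δ2=011001010 Δ3=010011110 Δ4=010011000 Δ5=010000000 Δ6=010100000 Δ7=010100010 Δ8=010110010 | 8Δ
t=5: Δ0=010110010 Δ1=000110010 | 1Δ
t=6: Δ0=000110010 Δ1=010110010 Δ2=010110011 Δ3=011100111 Δ4=011100001 Δ5=011111001 Δ6=011011001 Δ7=011011011 Δ8=011001011 | 8Δ
t=7: Δ0=011001011 Δ1=001001011 | 1Δ
t=8: Δ0=001001011 Δ1=011001011 Δ2=011001010 Δ3=010011110 Δ4=010011000 Δ5=010000000 Δ6=010100000 Δ7=010100010 Δ8=010110010 | 8Δ

0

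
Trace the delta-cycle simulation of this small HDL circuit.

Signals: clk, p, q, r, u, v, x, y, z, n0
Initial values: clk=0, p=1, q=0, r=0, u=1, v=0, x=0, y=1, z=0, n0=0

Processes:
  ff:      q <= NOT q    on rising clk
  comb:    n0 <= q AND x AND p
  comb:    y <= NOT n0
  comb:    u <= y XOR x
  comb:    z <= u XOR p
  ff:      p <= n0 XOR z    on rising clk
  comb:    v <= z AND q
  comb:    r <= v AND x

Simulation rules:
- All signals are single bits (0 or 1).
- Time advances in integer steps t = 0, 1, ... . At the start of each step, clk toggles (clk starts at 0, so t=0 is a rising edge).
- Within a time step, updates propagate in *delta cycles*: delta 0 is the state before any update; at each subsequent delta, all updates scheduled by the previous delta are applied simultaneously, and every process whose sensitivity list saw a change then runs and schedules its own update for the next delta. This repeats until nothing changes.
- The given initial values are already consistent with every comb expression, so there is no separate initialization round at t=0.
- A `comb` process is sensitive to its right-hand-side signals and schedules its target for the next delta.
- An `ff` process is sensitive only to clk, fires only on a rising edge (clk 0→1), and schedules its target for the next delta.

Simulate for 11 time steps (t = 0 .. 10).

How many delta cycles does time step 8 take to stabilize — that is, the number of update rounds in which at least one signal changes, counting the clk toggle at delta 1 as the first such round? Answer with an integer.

t0.Δ0 q=0 v=0 clk=0 r=0 y=1 p=1 n0=0 u=1 z=0 x=0
t0.Δ1 q=0 v=0 clk=1 r=0 y=1 p=1 n0=0 u=1 z=0 x=0
t0.Δ2 q=1 v=0 clk=1 r=0 y=1 p=0 n0=0 u=1 z=0 x=0
t0.Δ3 q=1 v=0 clk=1 r=0 y=1 p=0 n0=0 u=1 z=1 x=0
t0.Δ4 q=1 v=1 clk=1 r=0 y=1 p=0 n0=0 u=1 z=1 x=0
t1.Δ0 q=1 v=1 clk=1 r=0 y=1 p=0 n0=0 u=1 z=1 x=0
t1.Δ1 q=1 v=1 clk=0 r=0 y=1 p=0 n0=0 u=1 z=1 x=0
t2.Δ0 q=1 v=1 clk=0 r=0 y=1 p=0 n0=0 u=1 z=1 x=0
t2.Δ1 q=1 v=1 clk=1 r=0 y=1 p=0 n0=0 u=1 z=1 x=0
t2.Δ2 q=0 v=1 clk=1 r=0 y=1 p=1 n0=0 u=1 z=1 x=0
t2.Δ3 q=0 v=0 clk=1 r=0 y=1 p=1 n0=0 u=1 z=0 x=0
t3.Δ0 q=0 v=0 clk=1 r=0 y=1 p=1 n0=0 u=1 z=0 x=0
t3.Δ1 q=0 v=0 clk=0 r=0 y=1 p=1 n0=0 u=1 z=0 x=0
t4.Δ0 q=0 v=0 clk=0 r=0 y=1 p=1 n0=0 u=1 z=0 x=0
t4.Δ1 q=0 v=0 clk=1 r=0 y=1 p=1 n0=0 u=1 z=0 x=0
t4.Δ2 q=1 v=0 clk=1 r=0 y=1 p=0 n0=0 u=1 z=0 x=0
t4.Δ3 q=1 v=0 clk=1 r=0 y=1 p=0 n0=0 u=1 z=1 x=0
t4.Δ4 q=1 v=1 clk=1 r=0 y=1 p=0 n0=0 u=1 z=1 x=0
t5.Δ0 q=1 v=1 clk=1 r=0 y=1 p=0 n0=0 u=1 z=1 x=0
t5.Δ1 q=1 v=1 clk=0 r=0 y=1 p=0 n0=0 u=1 z=1 x=0
t6.Δ0 q=1 v=1 clk=0 r=0 y=1 p=0 n0=0 u=1 z=1 x=0
t6.Δ1 q=1 v=1 clk=1 r=0 y=1 p=0 n0=0 u=1 z=1 x=0
t6.Δ2 q=0 v=1 clk=1 r=0 y=1 p=1 n0=0 u=1 z=1 x=0
t6.Δ3 q=0 v=0 clk=1 r=0 y=1 p=1 n0=0 u=1 z=0 x=0
t7.Δ0 q=0 v=0 clk=1 r=0 y=1 p=1 n0=0 u=1 z=0 x=0
t7.Δ1 q=0 v=0 clk=0 r=0 y=1 p=1 n0=0 u=1 z=0 x=0
t8.Δ0 q=0 v=0 clk=0 r=0 y=1 p=1 n0=0 u=1 z=0 x=0
t8.Δ1 q=0 v=0 clk=1 r=0 y=1 p=1 n0=0 u=1 z=0 x=0
t8.Δ2 q=1 v=0 clk=1 r=0 y=1 p=0 n0=0 u=1 z=0 x=0
t8.Δ3 q=1 v=0 clk=1 r=0 y=1 p=0 n0=0 u=1 z=1 x=0
t8.Δ4 q=1 v=1 clk=1 r=0 y=1 p=0 n0=0 u=1 z=1 x=0
t9.Δ0 q=1 v=1 clk=1 r=0 y=1 p=0 n0=0 u=1 z=1 x=0
t9.Δ1 q=1 v=1 clk=0 r=0 y=1 p=0 n0=0 u=1 z=1 x=0
t10.Δ0 q=1 v=1 clk=0 r=0 y=1 p=0 n0=0 u=1 z=1 x=0
t10.Δ1 q=1 v=1 clk=1 r=0 y=1 p=0 n0=0 u=1 z=1 x=0
t10.Δ2 q=0 v=1 clk=1 r=0 y=1 p=1 n0=0 u=1 z=1 x=0
t10.Δ3 q=0 v=0 clk=1 r=0 y=1 p=1 n0=0 u=1 z=0 x=0

4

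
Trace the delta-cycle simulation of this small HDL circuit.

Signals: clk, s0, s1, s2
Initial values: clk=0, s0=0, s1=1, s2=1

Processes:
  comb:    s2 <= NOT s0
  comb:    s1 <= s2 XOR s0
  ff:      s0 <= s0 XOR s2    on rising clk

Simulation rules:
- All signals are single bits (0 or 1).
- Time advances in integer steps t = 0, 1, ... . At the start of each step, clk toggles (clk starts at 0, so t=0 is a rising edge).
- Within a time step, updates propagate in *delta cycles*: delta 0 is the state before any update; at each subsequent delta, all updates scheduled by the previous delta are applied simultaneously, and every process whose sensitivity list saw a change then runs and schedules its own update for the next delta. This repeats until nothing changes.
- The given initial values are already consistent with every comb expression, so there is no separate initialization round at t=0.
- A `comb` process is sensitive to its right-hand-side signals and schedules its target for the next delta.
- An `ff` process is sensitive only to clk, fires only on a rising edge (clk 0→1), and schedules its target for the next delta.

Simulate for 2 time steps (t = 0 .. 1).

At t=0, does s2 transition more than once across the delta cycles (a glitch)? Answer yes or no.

no

t=0 Δ0: s0=0 clk=0 s2=1 s1=1
  Δ1: clk:0→1
  Δ2: s0:0→1
  Δ3: s2:1→0, s1:1→0
  Δ4: s1:0→1
  (4Δ to stable)
t=1 Δ0: s0=1 clk=1 s2=0 s1=1
  Δ1: clk:1→0
  (1Δ to stable)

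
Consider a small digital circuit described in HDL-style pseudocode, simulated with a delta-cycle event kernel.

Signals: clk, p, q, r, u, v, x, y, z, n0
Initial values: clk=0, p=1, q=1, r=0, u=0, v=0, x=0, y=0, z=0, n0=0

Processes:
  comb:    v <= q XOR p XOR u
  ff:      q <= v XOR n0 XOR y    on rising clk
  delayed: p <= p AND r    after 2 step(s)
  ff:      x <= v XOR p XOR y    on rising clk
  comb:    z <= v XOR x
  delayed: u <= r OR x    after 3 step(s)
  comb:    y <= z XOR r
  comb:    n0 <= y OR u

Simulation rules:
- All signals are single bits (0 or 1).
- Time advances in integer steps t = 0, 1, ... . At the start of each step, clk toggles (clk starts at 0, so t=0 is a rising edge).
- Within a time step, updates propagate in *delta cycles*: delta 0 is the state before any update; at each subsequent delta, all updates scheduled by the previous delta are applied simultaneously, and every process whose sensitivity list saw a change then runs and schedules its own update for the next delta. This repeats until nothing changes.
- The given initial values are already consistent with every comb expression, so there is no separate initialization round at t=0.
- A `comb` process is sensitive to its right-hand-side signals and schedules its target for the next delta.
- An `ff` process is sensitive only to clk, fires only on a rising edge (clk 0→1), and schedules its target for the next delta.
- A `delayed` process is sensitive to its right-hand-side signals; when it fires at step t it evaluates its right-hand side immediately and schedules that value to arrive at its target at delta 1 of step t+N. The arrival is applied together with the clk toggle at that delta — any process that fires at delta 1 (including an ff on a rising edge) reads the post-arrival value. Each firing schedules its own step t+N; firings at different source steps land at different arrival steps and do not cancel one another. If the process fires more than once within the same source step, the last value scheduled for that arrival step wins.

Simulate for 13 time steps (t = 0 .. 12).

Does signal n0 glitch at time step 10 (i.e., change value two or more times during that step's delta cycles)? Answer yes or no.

yes

[bits: clk,n0,p,v,q,u,x,r,z,y]
t=0: Δ0=0010100000 Δ1=1010100000 Δ2=1010001000 Δ3=1011001010 Δ4=1011001001 Δ5=1111001000 Δ6=1011001000 | 6Δ
t=1: Δ0=1011001000 Δ1=0011001000 | 1Δ
t=2: Δ0=0011001000 Δ1=1011001000 Δ2=1011100000 Δ3=1010100010 Δ4=1010100001 Δ5=1110100000 Δ6=1010100000 | 6Δ
t=3: Δ0=1010100000 Δ1=0010110000 Δ2=0111110000 Δ3=0111110010 Δ4=0111110011 | 4Δ
t=4: Δ0=0111110011 Δ1=1111110011 Δ2=1111111011 Δ3=1111111001 Δ4=1111111000 | 4Δ
t=5: Δ0=1111111000 Δ1=0111101000 Δ2=0010101000 Δ3=0010101010 Δ4=0010101011 Δ5=0110101011 | 5Δ
t=6: Δ0=0110101011 Δ1=1110101011 Δ2=1110000011 Δ3=1111000001 Δ4=1111000010 Δ5=1011000011 Δ6=1111000011 | 6Δ
t=7: Δ0=1111000011 Δ1=0111010011 Δ2=0110010011 Δ3=0110010001 Δ4=0110010000 | 4Δ
t=8: Δ0=0110010000 Δ1=1110010000 Δ2=1110111000 Δ3=1111111010 Δ4=1111111001 Δ5=1111111000 | 5Δ
t=9: Δ0=1111111000 Δ1=0111101000 Δ2=0010101000 Δ3=0010101010 Δ4=0010101011 Δ5=0110101011 | 5Δ
t=10: Δ0=0110101011 Δ1=1110101011 Δ2=1110000011 Δ3=1111000001 Δ4=1111000010 Δ5=1011000011 Δ6=1111000011 | 6Δ
t=11: Δ0=1111000011 Δ1=0111010011 Δ2=0110010011 Δ3=0110010001 Δ4=0110010000 | 4Δ
t=12: Δ0=0110010000 Δ1=1110010000 Δ2=1110111000 Δ3=1111111010 Δ4=1111111001 Δ5=1111111000 | 5Δ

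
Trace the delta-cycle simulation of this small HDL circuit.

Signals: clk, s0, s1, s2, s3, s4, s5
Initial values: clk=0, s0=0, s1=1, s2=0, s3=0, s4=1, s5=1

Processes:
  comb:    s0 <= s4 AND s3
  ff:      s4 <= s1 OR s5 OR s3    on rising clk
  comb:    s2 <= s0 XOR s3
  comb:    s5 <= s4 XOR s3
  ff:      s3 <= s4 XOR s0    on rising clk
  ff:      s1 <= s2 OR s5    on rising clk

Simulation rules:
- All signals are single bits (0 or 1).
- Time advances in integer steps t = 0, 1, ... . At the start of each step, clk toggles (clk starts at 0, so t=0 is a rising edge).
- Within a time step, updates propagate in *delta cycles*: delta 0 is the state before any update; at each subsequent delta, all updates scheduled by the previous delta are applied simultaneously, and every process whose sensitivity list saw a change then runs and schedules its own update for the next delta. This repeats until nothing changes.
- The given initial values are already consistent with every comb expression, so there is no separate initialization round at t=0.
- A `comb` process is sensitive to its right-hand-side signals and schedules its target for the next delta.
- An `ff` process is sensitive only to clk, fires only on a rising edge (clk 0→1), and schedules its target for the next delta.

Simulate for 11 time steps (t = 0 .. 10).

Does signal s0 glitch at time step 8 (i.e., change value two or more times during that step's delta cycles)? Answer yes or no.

no

t=0 Δ0: s0=0 clk=0 s3=0 s4=1 s2=0 s1=1 s5=1
  Δ1: clk:0→1
  Δ2: s3:0→1
  Δ3: s0:0→1, s2:0→1, s5:1→0
  Δ4: s2:1→0
  (4Δ to stable)
t=1 Δ0: s0=1 clk=1 s3=1 s4=1 s2=0 s1=1 s5=0
  Δ1: clk:1→0
  (1Δ to stable)
t=2 Δ0: s0=1 clk=0 s3=1 s4=1 s2=0 s1=1 s5=0
  Δ1: clk:0→1
  Δ2: s3:1→0, s1:1→0
  Δ3: s0:1→0, s2:0→1, s5:0→1
  Δ4: s2:1→0
  (4Δ to stable)
t=3 Δ0: s0=0 clk=1 s3=0 s4=1 s2=0 s1=0 s5=1
  Δ1: clk:1→0
  (1Δ to stable)
t=4 Δ0: s0=0 clk=0 s3=0 s4=1 s2=0 s1=0 s5=1
  Δ1: clk:0→1
  Δ2: s3:0→1, s1:0→1
  Δ3: s0:0→1, s2:0→1, s5:1→0
  Δ4: s2:1→0
  (4Δ to stable)
t=5 Δ0: s0=1 clk=1 s3=1 s4=1 s2=0 s1=1 s5=0
  Δ1: clk:1→0
  (1Δ to stable)
t=6 Δ0: s0=1 clk=0 s3=1 s4=1 s2=0 s1=1 s5=0
  Δ1: clk:0→1
  Δ2: s3:1→0, s1:1→0
  Δ3: s0:1→0, s2:0→1, s5:0→1
  Δ4: s2:1→0
  (4Δ to stable)
t=7 Δ0: s0=0 clk=1 s3=0 s4=1 s2=0 s1=0 s5=1
  Δ1: clk:1→0
  (1Δ to stable)
t=8 Δ0: s0=0 clk=0 s3=0 s4=1 s2=0 s1=0 s5=1
  Δ1: clk:0→1
  Δ2: s3:0→1, s1:0→1
  Δ3: s0:0→1, s2:0→1, s5:1→0
  Δ4: s2:1→0
  (4Δ to stable)
t=9 Δ0: s0=1 clk=1 s3=1 s4=1 s2=0 s1=1 s5=0
  Δ1: clk:1→0
  (1Δ to stable)
t=10 Δ0: s0=1 clk=0 s3=1 s4=1 s2=0 s1=1 s5=0
  Δ1: clk:0→1
  Δ2: s3:1→0, s1:1→0
  Δ3: s0:1→0, s2:0→1, s5:0→1
  Δ4: s2:1→0
  (4Δ to stable)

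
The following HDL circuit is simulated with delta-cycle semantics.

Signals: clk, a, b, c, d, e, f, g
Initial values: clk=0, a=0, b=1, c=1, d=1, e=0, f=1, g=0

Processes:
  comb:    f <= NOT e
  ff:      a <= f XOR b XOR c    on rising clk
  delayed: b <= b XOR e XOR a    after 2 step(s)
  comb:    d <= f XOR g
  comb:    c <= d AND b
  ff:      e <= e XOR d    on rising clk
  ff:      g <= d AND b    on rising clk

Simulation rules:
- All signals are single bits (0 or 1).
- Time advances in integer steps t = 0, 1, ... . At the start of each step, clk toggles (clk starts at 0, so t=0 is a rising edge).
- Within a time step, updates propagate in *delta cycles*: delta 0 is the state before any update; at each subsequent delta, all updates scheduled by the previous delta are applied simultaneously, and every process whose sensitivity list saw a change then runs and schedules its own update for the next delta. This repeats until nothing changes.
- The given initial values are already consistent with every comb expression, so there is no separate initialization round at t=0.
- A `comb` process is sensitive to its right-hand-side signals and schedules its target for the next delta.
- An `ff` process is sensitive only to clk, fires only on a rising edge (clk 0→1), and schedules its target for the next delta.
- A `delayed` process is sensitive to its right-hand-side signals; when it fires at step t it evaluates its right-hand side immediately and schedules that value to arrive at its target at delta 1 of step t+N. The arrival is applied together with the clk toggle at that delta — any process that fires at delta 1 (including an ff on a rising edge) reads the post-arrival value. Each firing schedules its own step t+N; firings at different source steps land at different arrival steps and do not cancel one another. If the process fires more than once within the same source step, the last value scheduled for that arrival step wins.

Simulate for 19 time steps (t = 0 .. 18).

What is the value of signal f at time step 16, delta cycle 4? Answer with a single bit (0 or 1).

1

t=0 Δ0: g=0 f=1 a=0 b=1 c=1 e=0 clk=0 d=1
  Δ1: clk:0→1
  Δ2: g:0→1, a:0→1, e:0→1
  Δ3: f:1→0, d:1→0
  Δ4: c:1→0, d:0→1
  Δ5: c:0→1
  (5Δ to stable)
t=1 Δ0: g=1 f=0 a=1 b=1 c=1 e=1 clk=1 d=1
  Δ1: clk:1→0
  (1Δ to stable)
t=2 Δ0: g=1 f=0 a=1 b=1 c=1 e=1 clk=0 d=1
  Δ1: clk:0→1
  Δ2: a:1→0, e:1→0
  Δ3: f:0→1
  Δ4: d:1→0
  Δ5: c:1→0
  (5Δ to stable)
t=3 Δ0: g=1 f=1 a=0 b=1 c=0 e=0 clk=1 d=0
  Δ1: clk:1→0
  (1Δ to stable)
t=4 Δ0: g=1 f=1 a=0 b=1 c=0 e=0 clk=0 d=0
  Δ1: clk:0→1
  Δ2: g:1→0
  Δ3: d:0→1
  Δ4: c:0→1
  (4Δ to stable)
t=5 Δ0: g=0 f=1 a=0 b=1 c=1 e=0 clk=1 d=1
  Δ1: clk:1→0
  (1Δ to stable)
t=6 Δ0: g=0 f=1 a=0 b=1 c=1 e=0 clk=0 d=1
  Δ1: clk:0→1
  Δ2: g:0→1, a:0→1, e:0→1
  Δ3: f:1→0, d:1→0
  Δ4: c:1→0, d:0→1
  Δ5: c:0→1
  (5Δ to stable)
t=7 Δ0: g=1 f=0 a=1 b=1 c=1 e=1 clk=1 d=1
  Δ1: clk:1→0
  (1Δ to stable)
t=8 Δ0: g=1 f=0 a=1 b=1 c=1 e=1 clk=0 d=1
  Δ1: clk:0→1
  Δ2: a:1→0, e:1→0
  Δ3: f:0→1
  Δ4: d:1→0
  Δ5: c:1→0
  (5Δ to stable)
t=9 Δ0: g=1 f=1 a=0 b=1 c=0 e=0 clk=1 d=0
  Δ1: clk:1→0
  (1Δ to stable)
t=10 Δ0: g=1 f=1 a=0 b=1 c=0 e=0 clk=0 d=0
  Δ1: clk:0→1
  Δ2: g:1→0
  Δ3: d:0→1
  Δ4: c:0→1
  (4Δ to stable)
t=11 Δ0: g=0 f=1 a=0 b=1 c=1 e=0 clk=1 d=1
  Δ1: clk:1→0
  (1Δ to stable)
t=12 Δ0: g=0 f=1 a=0 b=1 c=1 e=0 clk=0 d=1
  Δ1: clk:0→1
  Δ2: g:0→1, a:0→1, e:0→1
  Δ3: f:1→0, d:1→0
  Δ4: c:1→0, d:0→1
  Δ5: c:0→1
  (5Δ to stable)
t=13 Δ0: g=1 f=0 a=1 b=1 c=1 e=1 clk=1 d=1
  Δ1: clk:1→0
  (1Δ to stable)
t=14 Δ0: g=1 f=0 a=1 b=1 c=1 e=1 clk=0 d=1
  Δ1: clk:0→1
  Δ2: a:1→0, e:1→0
  Δ3: f:0→1
  Δ4: d:1→0
  Δ5: c:1→0
  (5Δ to stable)
t=15 Δ0: g=1 f=1 a=0 b=1 c=0 e=0 clk=1 d=0
  Δ1: clk:1→0
  (1Δ to stable)
t=16 Δ0: g=1 f=1 a=0 b=1 c=0 e=0 clk=0 d=0
  Δ1: clk:0→1
  Δ2: g:1→0
  Δ3: d:0→1
  Δ4: c:0→1
  (4Δ to stable)
t=17 Δ0: g=0 f=1 a=0 b=1 c=1 e=0 clk=1 d=1
  Δ1: clk:1→0
  (1Δ to stable)
t=18 Δ0: g=0 f=1 a=0 b=1 c=1 e=0 clk=0 d=1
  Δ1: clk:0→1
  Δ2: g:0→1, a:0→1, e:0→1
  Δ3: f:1→0, d:1→0
  Δ4: c:1→0, d:0→1
  Δ5: c:0→1
  (5Δ to stable)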